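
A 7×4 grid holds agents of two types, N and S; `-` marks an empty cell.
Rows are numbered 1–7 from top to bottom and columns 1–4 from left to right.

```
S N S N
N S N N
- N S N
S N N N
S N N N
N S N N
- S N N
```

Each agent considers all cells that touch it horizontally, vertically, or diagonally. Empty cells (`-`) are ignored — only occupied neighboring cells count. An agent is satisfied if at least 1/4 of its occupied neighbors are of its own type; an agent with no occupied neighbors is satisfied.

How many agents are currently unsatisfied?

2

Row 1: (1,1)S 1/3 ok · (1,2)N 2/5 ok · (1,3)S 1/5 unhappy · (1,4)N 2/3 ok
Row 2: (2,1)N 2/4 ok · (2,2)S 3/7 ok · (2,3)N 5/8 ok · (2,4)N 3/5 ok
Row 3: (3,2)N 4/7 ok · (3,3)S 1/8 unhappy · (3,4)N 4/5 ok
Row 4: (4,1)S 1/4 ok · (4,2)N 4/7 ok · (4,3)N 7/8 ok · (4,4)N 4/5 ok
Row 5: (5,1)S 2/5 ok · (5,2)N 5/8 ok · (5,3)N 7/8 ok · (5,4)N 5/5 ok
Row 6: (6,1)N 1/4 ok · (6,2)S 2/7 ok · (6,3)N 6/8 ok · (6,4)N 5/5 ok
Row 7: (7,2)S 1/4 ok · (7,3)N 3/5 ok · (7,4)N 3/3 ok
Unsatisfied: (1,3), (3,3) — 2 in total.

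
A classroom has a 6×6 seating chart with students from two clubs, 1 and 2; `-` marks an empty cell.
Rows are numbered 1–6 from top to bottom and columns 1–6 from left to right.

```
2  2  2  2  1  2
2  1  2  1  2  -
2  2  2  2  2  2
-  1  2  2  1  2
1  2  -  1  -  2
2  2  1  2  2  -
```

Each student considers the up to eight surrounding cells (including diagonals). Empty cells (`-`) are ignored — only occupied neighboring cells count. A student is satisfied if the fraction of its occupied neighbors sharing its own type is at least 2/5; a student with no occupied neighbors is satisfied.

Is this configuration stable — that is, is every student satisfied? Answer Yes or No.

No

Row 1: (1,1)2 2/3 ✓ · (1,2)2 4/5 ✓ · (1,3)2 3/5 ✓ · (1,4)2 3/5 ✓ · (1,5)1 1/4 ✗ · (1,6)2 1/2 ✓
Row 2: (2,1)2 4/5 ✓ · (2,2)1 0/8 ✗ · (2,3)2 6/8 ✓ · (2,4)1 1/8 ✗ · (2,5)2 5/7 ✓
Row 3: (3,1)2 2/4 ✓ · (3,2)2 5/7 ✓ · (3,3)2 5/8 ✓ · (3,4)2 6/8 ✓ · (3,5)2 5/7 ✓ · (3,6)2 3/4 ✓
Row 4: (4,2)1 1/6 ✗ · (4,3)2 5/7 ✓ · (4,4)2 4/6 ✓ · (4,5)1 1/7 ✗ · (4,6)2 3/4 ✓
Row 5: (5,1)1 1/4 ✗ · (5,2)2 3/6 ✓ · (5,4)1 2/6 ✗ · (5,6)2 2/3 ✓
Row 6: (6,1)2 2/3 ✓ · (6,2)2 2/4 ✓ · (6,3)1 1/4 ✗ · (6,4)2 1/3 ✗ · (6,5)2 2/3 ✓
For instance (1,5) has only 1/4 same-type neighbors, below 2/5.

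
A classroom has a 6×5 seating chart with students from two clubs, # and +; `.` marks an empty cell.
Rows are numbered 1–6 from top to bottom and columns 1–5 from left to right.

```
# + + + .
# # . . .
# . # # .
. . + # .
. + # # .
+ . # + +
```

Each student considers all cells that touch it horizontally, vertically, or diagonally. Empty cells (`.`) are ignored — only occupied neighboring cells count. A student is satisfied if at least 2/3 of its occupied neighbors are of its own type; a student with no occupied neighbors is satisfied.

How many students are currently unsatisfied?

(1,1)# 2/3 ok
(1,2)+ 1/4 unhappy
(1,3)+ 2/3 ok
(1,4)+ 1/1 ok
(2,1)# 3/4 ok
(2,2)# 4/6 ok
(3,1)# 2/2 ok
(3,3)# 3/4 ok
(3,4)# 2/3 ok
(4,3)+ 1/6 unhappy
(4,4)# 4/5 ok
(5,2)+ 2/4 unhappy
(5,3)# 3/6 unhappy
(5,4)# 3/6 unhappy
(6,1)+ 1/1 ok
(6,3)# 2/4 unhappy
(6,4)+ 1/4 unhappy
(6,5)+ 1/2 unhappy
Unsatisfied: (1,2), (4,3), (5,2), (5,3), (5,4), (6,3), (6,4), (6,5) — 8 in total.

8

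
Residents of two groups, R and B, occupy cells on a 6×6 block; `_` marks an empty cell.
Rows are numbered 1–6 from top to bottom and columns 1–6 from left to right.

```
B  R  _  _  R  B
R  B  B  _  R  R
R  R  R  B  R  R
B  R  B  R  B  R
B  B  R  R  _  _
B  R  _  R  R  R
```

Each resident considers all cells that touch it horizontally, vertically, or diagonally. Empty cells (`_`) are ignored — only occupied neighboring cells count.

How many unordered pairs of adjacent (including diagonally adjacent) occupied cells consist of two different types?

Scan each occupied cell's neighbors to the right and below (and the two forward diagonals) so each pair is counted once.
From row 1: 7 unlike of 11 pairs (running 7/11).
From row 2: 7 unlike of 16 pairs (running 14/27).
From row 3: 9 unlike of 21 pairs (running 23/48).
From row 4: 10 unlike of 16 pairs (running 33/64).
From row 5: 3 unlike of 11 pairs (running 36/75).
From row 6: 1 unlike of 3 pairs (running 37/78).
Total adjacent occupied pairs: 78; unlike-type pairs: 37.

37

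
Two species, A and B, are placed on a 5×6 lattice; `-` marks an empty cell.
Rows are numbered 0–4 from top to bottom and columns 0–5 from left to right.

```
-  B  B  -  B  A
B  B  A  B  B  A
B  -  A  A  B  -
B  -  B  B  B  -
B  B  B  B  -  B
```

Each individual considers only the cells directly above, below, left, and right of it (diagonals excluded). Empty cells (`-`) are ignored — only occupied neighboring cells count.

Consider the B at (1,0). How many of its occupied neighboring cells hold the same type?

Occupied neighbors of (1,0): (2,0)=B, (1,1)=B.
Same type (B): 2 of 2.

2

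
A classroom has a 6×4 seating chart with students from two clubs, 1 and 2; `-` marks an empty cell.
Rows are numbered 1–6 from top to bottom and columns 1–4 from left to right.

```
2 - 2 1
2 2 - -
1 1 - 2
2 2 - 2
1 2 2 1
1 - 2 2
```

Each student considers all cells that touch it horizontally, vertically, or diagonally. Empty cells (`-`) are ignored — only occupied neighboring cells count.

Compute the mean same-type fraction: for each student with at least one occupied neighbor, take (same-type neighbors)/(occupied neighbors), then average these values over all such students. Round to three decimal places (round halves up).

Row 1: (1,1)2 2/2 · (1,3)2 1/2 · (1,4)1 0/1
Row 2: (2,1)2 2/4 · (2,2)2 3/5
Row 3: (3,1)1 1/5 · (3,2)1 1/5 · (3,4)2 1/1
Row 4: (4,1)2 2/5 · (4,2)2 3/6 · (4,4)2 2/3
Row 5: (5,1)1 1/4 · (5,2)2 4/6 · (5,3)2 5/6 · (5,4)1 0/4
Row 6: (6,1)1 1/2 · (6,3)2 3/4 · (6,4)2 2/3
Sum over 18 students: 2/2 + 1/2 + 0/1 + 2/4 + 3/5 + 1/5 + 1/5 + 1/1 + 2/5 + 3/6 + 2/3 + 1/4 + 4/6 + 5/6 + 0/4 + 1/2 + 3/4 + 2/3 = 277/30; mean = 277/30 ÷ 18 = 277/540 = 0.512962… → 0.513.

0.513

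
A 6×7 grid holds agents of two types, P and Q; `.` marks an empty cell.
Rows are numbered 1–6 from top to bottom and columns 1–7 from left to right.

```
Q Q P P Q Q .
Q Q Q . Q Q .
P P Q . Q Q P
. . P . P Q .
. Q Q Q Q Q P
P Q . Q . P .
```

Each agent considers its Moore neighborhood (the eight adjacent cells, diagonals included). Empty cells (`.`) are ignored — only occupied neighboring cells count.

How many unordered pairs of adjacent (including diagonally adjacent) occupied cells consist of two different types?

31

Scan each occupied cell's neighbors to the right and below (and the two forward diagonals) so each pair is counted once.
From row 1: 6 unlike of 18 pairs (running 6/18).
From row 2: 6 unlike of 15 pairs (running 12/33).
From row 3: 6 unlike of 11 pairs (running 18/44).
From row 4: 8 unlike of 10 pairs (running 26/54).
From row 5: 4 unlike of 14 pairs (running 30/68).
From row 6: 1 unlike of 1 pairs (running 31/69).
Total adjacent occupied pairs: 69; unlike-type pairs: 31.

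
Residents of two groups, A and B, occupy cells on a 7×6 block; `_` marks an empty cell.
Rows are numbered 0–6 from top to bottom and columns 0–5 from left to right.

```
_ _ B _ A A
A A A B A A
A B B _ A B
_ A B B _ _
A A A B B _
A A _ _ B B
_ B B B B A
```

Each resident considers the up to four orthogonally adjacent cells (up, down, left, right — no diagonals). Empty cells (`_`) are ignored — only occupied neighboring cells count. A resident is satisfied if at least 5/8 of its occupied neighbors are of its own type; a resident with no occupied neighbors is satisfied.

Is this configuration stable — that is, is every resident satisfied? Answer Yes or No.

No

(0,2)B 0/1 not
(0,4)A 2/2 satisfied
(0,5)A 2/2 satisfied
(1,0)A 2/2 satisfied
(1,1)A 2/3 satisfied
(1,2)A 1/4 not
(1,3)B 0/2 not
(1,4)A 3/4 satisfied
(1,5)A 2/3 satisfied
(2,0)A 1/2 not
(2,1)B 1/4 not
(2,2)B 2/3 satisfied
(2,4)A 1/2 not
(2,5)B 0/2 not
(3,1)A 1/3 not
(3,2)B 2/4 not
(3,3)B 2/2 satisfied
(4,0)A 2/2 satisfied
(4,1)A 4/4 satisfied
(4,2)A 1/3 not
(4,3)B 2/3 satisfied
(4,4)B 2/2 satisfied
(5,0)A 2/2 satisfied
(5,1)A 2/3 satisfied
(5,4)B 3/3 satisfied
(5,5)B 1/2 not
(6,1)B 1/2 not
(6,2)B 2/2 satisfied
(6,3)B 2/2 satisfied
(6,4)B 2/3 satisfied
(6,5)A 0/2 not
For instance (0,2) has only 0/1 same-type neighbors, below 5/8.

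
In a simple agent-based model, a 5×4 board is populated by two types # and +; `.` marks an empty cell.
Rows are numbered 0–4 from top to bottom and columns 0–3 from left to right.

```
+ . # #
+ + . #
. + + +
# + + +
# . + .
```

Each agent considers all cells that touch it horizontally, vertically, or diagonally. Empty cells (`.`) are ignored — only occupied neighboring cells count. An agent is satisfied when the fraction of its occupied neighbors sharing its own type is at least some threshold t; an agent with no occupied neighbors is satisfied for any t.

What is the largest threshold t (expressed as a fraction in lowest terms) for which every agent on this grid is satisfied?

1/3

Row 0: (0,0)+ 2/2 · (0,2)# 2/3 · (0,3)# 2/2
Row 1: (1,0)+ 3/3 · (1,1)+ 4/5 · (1,3)# 2/4
Row 2: (2,1)+ 5/6 · (2,2)+ 6/7 · (2,3)+ 3/4
Row 3: (3,0)# 1/3 · (3,1)+ 4/6 · (3,2)+ 6/6 · (3,3)+ 4/4
Row 4: (4,0)# 1/2 · (4,2)+ 3/3
The smallest same-type fraction is 1/3 at (3,0), which reduces to 1/3. Any threshold above that leaves this agent unsatisfied.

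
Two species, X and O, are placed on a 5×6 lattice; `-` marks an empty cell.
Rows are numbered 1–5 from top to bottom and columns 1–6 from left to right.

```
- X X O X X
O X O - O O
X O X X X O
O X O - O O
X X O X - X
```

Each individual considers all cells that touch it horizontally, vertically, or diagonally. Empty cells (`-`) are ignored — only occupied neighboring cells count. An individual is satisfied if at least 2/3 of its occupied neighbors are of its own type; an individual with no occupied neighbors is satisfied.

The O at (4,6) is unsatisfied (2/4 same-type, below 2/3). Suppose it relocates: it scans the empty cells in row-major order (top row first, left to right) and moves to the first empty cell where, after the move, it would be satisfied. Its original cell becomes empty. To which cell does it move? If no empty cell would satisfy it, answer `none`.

Vacating (4,6). Empty cells in order:
  (1,1): 1/3 same-type → still unsatisfied.
  (2,4): 3/8 same-type → still unsatisfied.
  (4,4): 3/7 same-type → still unsatisfied.
  (5,5): 1/3 same-type → still unsatisfied.

none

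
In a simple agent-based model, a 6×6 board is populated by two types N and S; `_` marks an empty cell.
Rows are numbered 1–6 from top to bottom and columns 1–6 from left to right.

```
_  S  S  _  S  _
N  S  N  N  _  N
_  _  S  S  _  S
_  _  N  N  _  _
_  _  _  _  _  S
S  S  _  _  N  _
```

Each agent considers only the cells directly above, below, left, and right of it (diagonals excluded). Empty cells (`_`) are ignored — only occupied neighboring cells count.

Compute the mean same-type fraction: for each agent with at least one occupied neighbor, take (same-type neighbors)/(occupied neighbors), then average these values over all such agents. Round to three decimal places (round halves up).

(1,2)S 2/2
(1,3)S 1/2
(1,5)S — no occupied neighbors
(2,1)N 0/1
(2,2)S 1/3
(2,3)N 1/4
(2,4)N 1/2
(2,6)N 0/1
(3,3)S 1/3
(3,4)S 1/3
(3,6)S 0/1
(4,3)N 1/2
(4,4)N 1/2
(5,6)S — no occupied neighbors
(6,1)S 1/1
(6,2)S 1/1
(6,5)N — no occupied neighbors
Sum over 14 agents: 2/2 + 1/2 + 0/1 + 1/3 + 1/4 + 1/2 + 0/1 + 1/3 + 1/3 + 0/1 + 1/2 + 1/2 + 1/1 + 1/1 = 25/4; mean = 25/4 ÷ 14 = 25/56 = 0.446428… → 0.446.

0.446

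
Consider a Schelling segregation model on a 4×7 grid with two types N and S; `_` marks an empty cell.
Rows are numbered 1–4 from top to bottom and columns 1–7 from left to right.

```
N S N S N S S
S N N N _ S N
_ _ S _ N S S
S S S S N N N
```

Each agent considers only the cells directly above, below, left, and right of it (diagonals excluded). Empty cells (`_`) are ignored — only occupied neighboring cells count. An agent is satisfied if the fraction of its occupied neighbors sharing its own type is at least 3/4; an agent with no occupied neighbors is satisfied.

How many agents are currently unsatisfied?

(1,1)N 0/2 unhappy
(1,2)S 0/3 unhappy
(1,3)N 1/3 unhappy
(1,4)S 0/3 unhappy
(1,5)N 0/2 unhappy
(1,6)S 2/3 unhappy
(1,7)S 1/2 unhappy
(2,1)S 0/2 unhappy
(2,2)N 1/3 unhappy
(2,3)N 3/4 ok
(2,4)N 1/2 unhappy
(2,6)S 2/3 unhappy
(2,7)N 0/3 unhappy
(3,3)S 1/2 unhappy
(3,5)N 1/2 unhappy
(3,6)S 2/4 unhappy
(3,7)S 1/3 unhappy
(4,1)S 1/1 ok
(4,2)S 2/2 ok
(4,3)S 3/3 ok
(4,4)S 1/2 unhappy
(4,5)N 2/3 unhappy
(4,6)N 2/3 unhappy
(4,7)N 1/2 unhappy
Unsatisfied: (1,1), (1,2), (1,3), (1,4), (1,5), (1,6), (1,7), (2,1), (2,2), (2,4), (2,6), (2,7), (3,3), (3,5), (3,6), (3,7), (4,4), (4,5), (4,6), (4,7) — 20 in total.

20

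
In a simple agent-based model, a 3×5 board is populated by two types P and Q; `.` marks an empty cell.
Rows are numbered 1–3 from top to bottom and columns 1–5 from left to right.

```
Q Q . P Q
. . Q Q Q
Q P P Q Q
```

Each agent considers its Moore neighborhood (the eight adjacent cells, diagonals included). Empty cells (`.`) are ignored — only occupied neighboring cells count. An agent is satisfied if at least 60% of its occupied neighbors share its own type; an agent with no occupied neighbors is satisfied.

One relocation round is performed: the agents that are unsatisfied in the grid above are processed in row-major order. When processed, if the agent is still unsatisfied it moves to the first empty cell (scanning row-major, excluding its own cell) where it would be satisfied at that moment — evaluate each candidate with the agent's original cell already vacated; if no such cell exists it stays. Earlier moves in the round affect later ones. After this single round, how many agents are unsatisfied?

3

Initially unsatisfied (in order): (1,4), (2,3), (3,1), (3,2), (3,3).
  (1,4): no empty cell satisfies it; stays.
  (2,3) → (1,3).
  (3,1) → (2,1).
  (3,2): no empty cell satisfies it; stays.
  (3,3): no empty cell satisfies it; stays.
Resulting grid:
Q Q Q P Q
Q . . Q Q
. P P Q Q
Unsatisfied now: (1,4), (3,2), (3,3).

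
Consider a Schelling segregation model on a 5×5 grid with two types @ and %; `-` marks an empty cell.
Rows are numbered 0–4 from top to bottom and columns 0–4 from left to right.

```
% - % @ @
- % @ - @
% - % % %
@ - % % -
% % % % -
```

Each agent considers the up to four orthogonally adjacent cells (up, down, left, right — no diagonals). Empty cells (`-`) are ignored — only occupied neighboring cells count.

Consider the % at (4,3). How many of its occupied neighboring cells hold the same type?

Occupied neighbors of (4,3): (3,3)=%, (4,2)=%.
Same type (%): 2 of 2.

2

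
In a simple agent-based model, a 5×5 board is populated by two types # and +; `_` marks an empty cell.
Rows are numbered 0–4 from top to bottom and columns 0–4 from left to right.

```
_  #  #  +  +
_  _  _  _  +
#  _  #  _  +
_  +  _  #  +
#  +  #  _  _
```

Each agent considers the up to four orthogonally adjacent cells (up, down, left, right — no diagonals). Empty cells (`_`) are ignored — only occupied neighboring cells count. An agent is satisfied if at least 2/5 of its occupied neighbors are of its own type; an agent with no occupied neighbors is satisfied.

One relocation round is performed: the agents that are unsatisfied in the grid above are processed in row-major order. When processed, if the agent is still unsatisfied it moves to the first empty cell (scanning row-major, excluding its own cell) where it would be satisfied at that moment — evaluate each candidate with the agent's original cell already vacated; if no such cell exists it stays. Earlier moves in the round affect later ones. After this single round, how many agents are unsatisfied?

Initially unsatisfied (in order): (3,3), (4,0), (4,1), (4,2).
  (3,3) → (0,0).
  (4,0) → (1,0).
  (4,1): now satisfied by earlier moves; stays.
  (4,2) → (1,1).
Resulting grid:
# # # + +
# # _ _ +
# _ # _ +
_ + _ _ +
_ + _ _ _
All satisfied now.

0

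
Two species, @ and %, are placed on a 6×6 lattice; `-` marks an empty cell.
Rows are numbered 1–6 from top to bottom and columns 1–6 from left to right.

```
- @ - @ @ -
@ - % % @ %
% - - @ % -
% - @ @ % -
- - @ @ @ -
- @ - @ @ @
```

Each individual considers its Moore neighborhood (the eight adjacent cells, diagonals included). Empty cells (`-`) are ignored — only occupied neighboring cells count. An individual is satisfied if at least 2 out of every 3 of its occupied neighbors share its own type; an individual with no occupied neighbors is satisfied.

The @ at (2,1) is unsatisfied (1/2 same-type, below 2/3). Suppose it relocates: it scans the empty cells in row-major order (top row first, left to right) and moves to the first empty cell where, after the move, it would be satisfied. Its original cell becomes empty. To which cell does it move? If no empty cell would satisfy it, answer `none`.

Vacating (2,1). Empty cells in order:
  (1,1): 1/1 same-type → satisfied — stop here.

(1,1)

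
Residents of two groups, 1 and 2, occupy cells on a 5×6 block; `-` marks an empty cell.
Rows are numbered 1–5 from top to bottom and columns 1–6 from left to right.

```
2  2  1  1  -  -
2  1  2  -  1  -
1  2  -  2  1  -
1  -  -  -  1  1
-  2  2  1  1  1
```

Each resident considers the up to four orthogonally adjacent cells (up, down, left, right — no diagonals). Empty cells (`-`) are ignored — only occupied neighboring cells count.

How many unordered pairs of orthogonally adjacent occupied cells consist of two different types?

Scan each occupied cell's neighbors to the right and below so each pair is counted once.
Row 1: 2(1,1)–2(1,2)= 2(1,1)–2(2,1)= 2(1,2)–1(1,3)≠ 2(1,2)–1(2,2)≠ 1(1,3)–1(1,4)= 1(1,3)–2(2,3)≠  → 3/6 unlike.
Row 2: 2(2,1)–1(2,2)≠ 2(2,1)–1(3,1)≠ 1(2,2)–2(2,3)≠ 1(2,2)–2(3,2)≠ 1(2,5)–1(3,5)=  → 4/5 unlike.
Row 3: 1(3,1)–2(3,2)≠ 1(3,1)–1(4,1)= 2(3,4)–1(3,5)≠ 1(3,5)–1(4,5)=  → 2/4 unlike.
Row 4: 1(4,5)–1(4,6)= 1(4,5)–1(5,5)= 1(4,6)–1(5,6)=  → 0/3 unlike.
Row 5: 2(5,2)–2(5,3)= 2(5,3)–1(5,4)≠ 1(5,4)–1(5,5)= 1(5,5)–1(5,6)=  → 1/4 unlike.
Total adjacent occupied pairs: 22; unlike-type pairs: 10.

10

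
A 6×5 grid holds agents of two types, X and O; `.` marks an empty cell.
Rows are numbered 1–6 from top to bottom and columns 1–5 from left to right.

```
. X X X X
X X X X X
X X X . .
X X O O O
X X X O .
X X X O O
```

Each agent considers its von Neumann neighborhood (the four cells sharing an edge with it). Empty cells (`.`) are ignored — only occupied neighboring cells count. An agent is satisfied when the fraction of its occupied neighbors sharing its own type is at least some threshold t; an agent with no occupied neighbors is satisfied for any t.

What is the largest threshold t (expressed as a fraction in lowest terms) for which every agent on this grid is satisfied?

(1,2)X 2/2
(1,3)X 3/3
(1,4)X 3/3
(1,5)X 2/2
(2,1)X 2/2
(2,2)X 4/4
(2,3)X 4/4
(2,4)X 3/3
(2,5)X 2/2
(3,1)X 3/3
(3,2)X 4/4
(3,3)X 2/3
(4,1)X 3/3
(4,2)X 3/4
(4,3)O 1/4
(4,4)O 3/3
(4,5)O 1/1
(5,1)X 3/3
(5,2)X 4/4
(5,3)X 2/4
(5,4)O 2/3
(6,1)X 2/2
(6,2)X 3/3
(6,3)X 2/3
(6,4)O 2/3
(6,5)O 1/1
The smallest same-type fraction is 1/4 at (4,3), which reduces to 1/4. Any threshold above that leaves this agent unsatisfied.

1/4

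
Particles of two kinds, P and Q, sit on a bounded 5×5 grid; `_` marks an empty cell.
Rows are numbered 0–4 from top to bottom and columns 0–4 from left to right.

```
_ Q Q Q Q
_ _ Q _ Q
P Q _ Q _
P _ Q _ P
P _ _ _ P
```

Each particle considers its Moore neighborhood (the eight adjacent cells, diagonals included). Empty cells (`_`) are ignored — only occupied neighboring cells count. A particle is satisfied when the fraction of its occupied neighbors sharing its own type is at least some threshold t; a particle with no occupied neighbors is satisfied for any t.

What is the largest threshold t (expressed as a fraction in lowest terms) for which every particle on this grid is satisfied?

(0,1)Q 2/2
(0,2)Q 3/3
(0,3)Q 4/4
(0,4)Q 2/2
(1,2)Q 5/5
(1,4)Q 3/3
(2,0)P 1/2
(2,1)Q 2/4
(2,3)Q 3/4
(3,0)P 2/3
(3,2)Q 2/2
(3,4)P 1/2
(4,0)P 1/1
(4,4)P 1/1
The smallest same-type fraction is 1/2 at (2,0), which reduces to 1/2. Any threshold above that leaves this particle unsatisfied.

1/2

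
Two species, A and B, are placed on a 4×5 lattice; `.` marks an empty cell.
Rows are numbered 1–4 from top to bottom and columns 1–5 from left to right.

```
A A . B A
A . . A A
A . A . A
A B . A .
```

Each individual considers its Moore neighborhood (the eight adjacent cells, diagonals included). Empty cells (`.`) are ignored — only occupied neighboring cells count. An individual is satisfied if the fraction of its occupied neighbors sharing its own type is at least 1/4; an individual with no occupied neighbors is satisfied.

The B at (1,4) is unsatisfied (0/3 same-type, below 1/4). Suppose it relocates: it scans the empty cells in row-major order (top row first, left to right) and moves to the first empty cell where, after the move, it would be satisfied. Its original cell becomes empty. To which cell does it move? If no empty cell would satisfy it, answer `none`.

(4,3)

Vacating (1,4). Empty cells in order:
  (1,3): 0/2 same-type → still unsatisfied.
  (2,2): 0/5 same-type → still unsatisfied.
  (2,3): 0/3 same-type → still unsatisfied.
  (3,2): 1/5 same-type → still unsatisfied.
  (3,4): 0/5 same-type → still unsatisfied.
  (4,3): 1/3 same-type → satisfied — stop here.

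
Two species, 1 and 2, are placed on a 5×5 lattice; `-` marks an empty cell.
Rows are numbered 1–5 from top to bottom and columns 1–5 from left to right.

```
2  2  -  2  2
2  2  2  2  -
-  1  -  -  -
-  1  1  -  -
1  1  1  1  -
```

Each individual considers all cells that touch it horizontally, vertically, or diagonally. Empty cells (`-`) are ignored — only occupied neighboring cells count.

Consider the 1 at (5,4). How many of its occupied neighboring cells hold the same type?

2

Occupied neighbors of (5,4): (4,3)=1, (5,3)=1.
Same type (1): 2 of 2.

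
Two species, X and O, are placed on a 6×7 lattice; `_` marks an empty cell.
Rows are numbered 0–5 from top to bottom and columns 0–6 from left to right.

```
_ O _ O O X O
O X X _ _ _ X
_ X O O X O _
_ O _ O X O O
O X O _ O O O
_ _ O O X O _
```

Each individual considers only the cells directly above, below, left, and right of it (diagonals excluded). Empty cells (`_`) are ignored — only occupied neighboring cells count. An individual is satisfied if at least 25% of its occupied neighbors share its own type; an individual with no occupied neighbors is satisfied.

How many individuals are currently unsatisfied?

Row 0: (0,1)O 0/1 unhappy · (0,3)O 1/1 ok · (0,4)O 1/2 ok · (0,5)X 0/2 unhappy · (0,6)O 0/2 unhappy
Row 1: (1,0)O 0/1 unhappy · (1,1)X 2/4 ok · (1,2)X 1/2 ok · (1,6)X 0/1 unhappy
Row 2: (2,1)X 1/3 ok · (2,2)O 1/3 ok · (2,3)O 2/3 ok · (2,4)X 1/3 ok · (2,5)O 1/2 ok
Row 3: (3,1)O 0/2 unhappy · (3,3)O 1/2 ok · (3,4)X 1/4 ok · (3,5)O 3/4 ok · (3,6)O 2/2 ok
Row 4: (4,0)O 0/1 unhappy · (4,1)X 0/3 unhappy · (4,2)O 1/2 ok · (4,4)O 1/3 ok · (4,5)O 4/4 ok · (4,6)O 2/2 ok
Row 5: (5,2)O 2/2 ok · (5,3)O 1/2 ok · (5,4)X 0/3 unhappy · (5,5)O 1/2 ok
Unsatisfied: (0,1), (0,5), (0,6), (1,0), (1,6), (3,1), (4,0), (4,1), (5,4) — 9 in total.

9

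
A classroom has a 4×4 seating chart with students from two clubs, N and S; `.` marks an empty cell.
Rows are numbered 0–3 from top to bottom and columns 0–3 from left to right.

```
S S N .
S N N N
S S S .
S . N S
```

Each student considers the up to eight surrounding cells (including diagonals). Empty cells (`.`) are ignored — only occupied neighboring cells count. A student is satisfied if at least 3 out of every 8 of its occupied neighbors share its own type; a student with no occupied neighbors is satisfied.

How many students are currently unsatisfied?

(0,0)S 2/3 ✓
(0,1)S 2/5 ✓
(0,2)N 3/4 ✓
(1,0)S 4/5 ✓
(1,1)N 2/8 ✗
(1,2)N 3/6 ✓
(1,3)N 2/3 ✓
(2,0)S 3/4 ✓
(2,1)S 4/7 ✓
(2,2)S 2/6 ✗
(3,0)S 2/2 ✓
(3,2)N 0/3 ✗
(3,3)S 1/2 ✓
Unsatisfied: (1,1), (2,2), (3,2) — 3 in total.

3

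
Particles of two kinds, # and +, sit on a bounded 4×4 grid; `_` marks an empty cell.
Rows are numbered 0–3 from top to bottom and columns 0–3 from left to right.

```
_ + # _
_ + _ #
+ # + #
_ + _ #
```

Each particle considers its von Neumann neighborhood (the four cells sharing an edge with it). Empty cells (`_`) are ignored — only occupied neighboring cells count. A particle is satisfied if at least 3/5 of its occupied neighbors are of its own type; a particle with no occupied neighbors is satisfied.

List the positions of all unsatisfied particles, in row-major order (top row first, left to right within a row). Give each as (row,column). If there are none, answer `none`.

(0,1), (0,2), (1,1), (2,0), (2,1), (2,2), (3,1)

(0,1)+ 1/2 not
(0,2)# 0/1 not
(1,1)+ 1/2 not
(1,3)# 1/1 satisfied
(2,0)+ 0/1 not
(2,1)# 0/4 not
(2,2)+ 0/2 not
(2,3)# 2/3 satisfied
(3,1)+ 0/1 not
(3,3)# 1/1 satisfied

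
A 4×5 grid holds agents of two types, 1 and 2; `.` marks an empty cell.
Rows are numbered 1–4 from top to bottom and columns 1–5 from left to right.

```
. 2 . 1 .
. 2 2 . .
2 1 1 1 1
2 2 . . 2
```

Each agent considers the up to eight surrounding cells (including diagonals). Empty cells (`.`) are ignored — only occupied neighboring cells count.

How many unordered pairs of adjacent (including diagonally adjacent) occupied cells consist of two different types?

12

Scan each occupied cell's neighbors to the right and below (and the two forward diagonals) so each pair is counted once.
Row 1: 2(1,2)–2(2,2)= 2(1,2)–2(2,3)= 1(1,4)–2(2,3)≠  → 1/3 unlike.
Row 2: 2(2,2)–2(2,3)= 2(2,2)–1(3,2)≠ 2(2,2)–1(3,3)≠ 2(2,2)–2(3,1)= 2(2,3)–1(3,3)≠ 2(2,3)–1(3,4)≠ 2(2,3)–1(3,2)≠  → 5/7 unlike.
Row 3: 2(3,1)–1(3,2)≠ 2(3,1)–2(4,1)= 2(3,1)–2(4,2)= 1(3,2)–1(3,3)= 1(3,2)–2(4,2)≠ 1(3,2)–2(4,1)≠ 1(3,3)–1(3,4)= 1(3,3)–2(4,2)≠ 1(3,4)–1(3,5)= 1(3,4)–2(4,5)≠ 1(3,5)–2(4,5)≠  → 6/11 unlike.
Row 4: 2(4,1)–2(4,2)=  → 0/1 unlike.
Total adjacent occupied pairs: 22; unlike-type pairs: 12.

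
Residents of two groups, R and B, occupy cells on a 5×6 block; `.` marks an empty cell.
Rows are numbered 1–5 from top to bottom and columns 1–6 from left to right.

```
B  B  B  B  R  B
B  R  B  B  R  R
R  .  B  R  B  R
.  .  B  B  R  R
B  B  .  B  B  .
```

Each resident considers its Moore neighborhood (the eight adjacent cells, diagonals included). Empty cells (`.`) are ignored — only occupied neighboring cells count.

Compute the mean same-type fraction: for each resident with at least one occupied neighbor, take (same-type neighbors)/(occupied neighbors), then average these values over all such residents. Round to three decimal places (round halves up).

0.580

(1,1)B 2/3
(1,2)B 4/5
(1,3)B 4/5
(1,4)B 3/5
(1,5)R 2/5
(1,6)B 0/3
(2,1)B 2/4
(2,2)R 1/7
(2,3)B 5/7
(2,4)B 5/8
(2,5)R 4/8
(2,6)R 3/5
(3,1)R 1/2
(3,3)B 4/6
(3,4)R 2/8
(3,5)B 2/8
(3,6)R 4/5
(4,3)B 4/5
(4,4)B 5/7
(4,5)R 3/7
(4,6)R 2/4
(5,1)B 1/1
(5,2)B 2/2
(5,4)B 3/4
(5,5)B 2/4
Sum over 25 residents: 2/3 + 4/5 + 4/5 + 3/5 + 2/5 + 0/3 + 2/4 + 1/7 + 5/7 + 5/8 + 4/8 + 3/5 + 1/2 + 4/6 + 2/8 + 2/8 + 4/5 + 4/5 + 5/7 + 3/7 + 2/4 + 1/1 + 2/2 + 3/4 + 2/4 = 1741/120; mean = 1741/120 ÷ 25 = 1741/3000 = 0.580333… → 0.580.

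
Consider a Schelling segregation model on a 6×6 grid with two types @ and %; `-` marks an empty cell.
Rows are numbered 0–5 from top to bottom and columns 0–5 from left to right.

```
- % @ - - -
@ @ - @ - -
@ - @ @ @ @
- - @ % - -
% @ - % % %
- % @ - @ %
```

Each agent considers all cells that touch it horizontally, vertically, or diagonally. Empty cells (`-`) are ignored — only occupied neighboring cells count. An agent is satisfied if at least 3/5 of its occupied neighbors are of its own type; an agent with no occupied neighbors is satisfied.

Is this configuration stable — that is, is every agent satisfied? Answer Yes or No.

No

Row 0: (0,1)% 0/3 not · (0,2)@ 2/3 satisfied
Row 1: (1,0)@ 2/3 satisfied · (1,1)@ 4/5 satisfied · (1,3)@ 4/4 satisfied
Row 2: (2,0)@ 2/2 satisfied · (2,2)@ 4/5 satisfied · (2,3)@ 4/5 satisfied · (2,4)@ 3/4 satisfied · (2,5)@ 1/1 satisfied
Row 3: (3,2)@ 3/5 satisfied · (3,3)% 2/6 not
Row 4: (4,0)% 1/2 not · (4,1)@ 2/4 not · (4,3)% 2/5 not · (4,4)% 4/5 satisfied · (4,5)% 2/3 satisfied
Row 5: (5,1)% 1/3 not · (5,2)@ 1/3 not · (5,4)@ 0/4 not · (5,5)% 2/3 satisfied
For instance (0,1) has only 0/3 same-type neighbors, below 3/5.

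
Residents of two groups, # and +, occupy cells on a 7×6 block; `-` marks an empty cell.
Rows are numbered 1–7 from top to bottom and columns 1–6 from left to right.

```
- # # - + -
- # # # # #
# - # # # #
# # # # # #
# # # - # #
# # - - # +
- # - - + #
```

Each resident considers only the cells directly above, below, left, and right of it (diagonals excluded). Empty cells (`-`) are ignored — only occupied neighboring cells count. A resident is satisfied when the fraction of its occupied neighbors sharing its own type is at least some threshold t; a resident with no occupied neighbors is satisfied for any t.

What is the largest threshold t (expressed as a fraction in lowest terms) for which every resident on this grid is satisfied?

0/1

Row 1: (1,2)# 2/2 · (1,3)# 2/2 · (1,5)+ 0/1
Row 2: (2,2)# 2/2 · (2,3)# 4/4 · (2,4)# 3/3 · (2,5)# 3/4 · (2,6)# 2/2
Row 3: (3,1)# 1/1 · (3,3)# 3/3 · (3,4)# 4/4 · (3,5)# 4/4 · (3,6)# 3/3
Row 4: (4,1)# 3/3 · (4,2)# 3/3 · (4,3)# 4/4 · (4,4)# 3/3 · (4,5)# 4/4 · (4,6)# 3/3
Row 5: (5,1)# 3/3 · (5,2)# 4/4 · (5,3)# 2/2 · (5,5)# 3/3 · (5,6)# 2/3
Row 6: (6,1)# 2/2 · (6,2)# 3/3 · (6,5)# 1/3 · (6,6)+ 0/3
Row 7: (7,2)# 1/1 · (7,5)+ 0/2 · (7,6)# 0/2
The smallest same-type fraction is 0/1 at (1,5), which reduces to 0/1. Any threshold above that leaves this resident unsatisfied.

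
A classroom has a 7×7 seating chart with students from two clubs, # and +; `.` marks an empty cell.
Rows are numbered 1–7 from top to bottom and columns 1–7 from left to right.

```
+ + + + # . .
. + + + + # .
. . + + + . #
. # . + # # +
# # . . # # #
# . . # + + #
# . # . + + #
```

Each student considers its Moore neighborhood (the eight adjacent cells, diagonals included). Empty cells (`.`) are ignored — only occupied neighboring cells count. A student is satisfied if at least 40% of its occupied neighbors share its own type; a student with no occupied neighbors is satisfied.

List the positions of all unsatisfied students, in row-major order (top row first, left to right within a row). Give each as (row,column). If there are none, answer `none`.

(1,1)+ 2/2 ✓
(1,2)+ 4/4 ✓
(1,3)+ 5/5 ✓
(1,4)+ 4/5 ✓
(1,5)# 1/4 ✗
(2,2)+ 5/5 ✓
(2,3)+ 7/7 ✓
(2,4)+ 7/8 ✓
(2,5)+ 4/6 ✓
(2,6)# 2/4 ✓
(3,3)+ 5/6 ✓
(3,4)+ 6/7 ✓
(3,5)+ 4/7 ✓
(3,7)# 2/3 ✓
(4,2)# 2/3 ✓
(4,4)+ 3/5 ✓
(4,5)# 3/6 ✓
(4,6)# 5/7 ✓
(4,7)+ 0/4 ✗
(5,1)# 3/3 ✓
(5,2)# 3/3 ✓
(5,5)# 4/7 ✓
(5,6)# 5/8 ✓
(5,7)# 3/5 ✓
(6,1)# 3/3 ✓
(6,4)# 2/4 ✓
(6,5)+ 3/6 ✓
(6,6)+ 3/8 ✗
(6,7)# 3/5 ✓
(7,1)# 1/1 ✓
(7,3)# 1/1 ✓
(7,5)+ 3/4 ✓
(7,6)+ 3/5 ✓
(7,7)# 1/3 ✗

(1,5), (4,7), (6,6), (7,7)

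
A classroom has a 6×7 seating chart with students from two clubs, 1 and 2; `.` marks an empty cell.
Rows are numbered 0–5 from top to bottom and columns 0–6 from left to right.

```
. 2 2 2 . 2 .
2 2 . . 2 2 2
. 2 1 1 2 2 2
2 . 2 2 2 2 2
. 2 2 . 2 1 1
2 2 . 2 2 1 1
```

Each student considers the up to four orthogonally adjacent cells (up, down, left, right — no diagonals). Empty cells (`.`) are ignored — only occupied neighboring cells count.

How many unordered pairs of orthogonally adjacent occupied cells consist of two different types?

8

Scan each occupied cell's neighbors to the right and below so each pair is counted once.
Row 0: 2(0,1)–2(0,2)= 2(0,1)–2(1,1)= 2(0,2)–2(0,3)= 2(0,5)–2(1,5)=  → 0/4 unlike.
Row 1: 2(1,0)–2(1,1)= 2(1,1)–2(2,1)= 2(1,4)–2(1,5)= 2(1,4)–2(2,4)= 2(1,5)–2(1,6)= 2(1,5)–2(2,5)= 2(1,6)–2(2,6)=  → 0/7 unlike.
Row 2: 2(2,1)–1(2,2)≠ 1(2,2)–1(2,3)= 1(2,2)–2(3,2)≠ 1(2,3)–2(2,4)≠ 1(2,3)–2(3,3)≠ 2(2,4)–2(2,5)= 2(2,4)–2(3,4)= 2(2,5)–2(2,6)= 2(2,5)–2(3,5)= 2(2,6)–2(3,6)=  → 4/10 unlike.
Row 3: 2(3,2)–2(3,3)= 2(3,2)–2(4,2)= 2(3,3)–2(3,4)= 2(3,4)–2(3,5)= 2(3,4)–2(4,4)= 2(3,5)–2(3,6)= 2(3,5)–1(4,5)≠ 2(3,6)–1(4,6)≠  → 2/8 unlike.
Row 4: 2(4,1)–2(4,2)= 2(4,1)–2(5,1)= 2(4,4)–1(4,5)≠ 2(4,4)–2(5,4)= 1(4,5)–1(4,6)= 1(4,5)–1(5,5)= 1(4,6)–1(5,6)=  → 1/7 unlike.
Row 5: 2(5,0)–2(5,1)= 2(5,3)–2(5,4)= 2(5,4)–1(5,5)≠ 1(5,5)–1(5,6)=  → 1/4 unlike.
Total adjacent occupied pairs: 40; unlike-type pairs: 8.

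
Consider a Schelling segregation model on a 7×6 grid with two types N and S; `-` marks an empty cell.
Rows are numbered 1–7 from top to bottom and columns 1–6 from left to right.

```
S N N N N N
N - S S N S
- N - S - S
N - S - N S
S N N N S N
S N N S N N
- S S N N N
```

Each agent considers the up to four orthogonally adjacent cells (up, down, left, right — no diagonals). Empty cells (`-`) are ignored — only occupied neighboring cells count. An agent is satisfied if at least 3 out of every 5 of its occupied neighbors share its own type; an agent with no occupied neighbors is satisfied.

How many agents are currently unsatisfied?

(1,1)S 0/2 ✗
(1,2)N 1/2 ✗
(1,3)N 2/3 ✓
(1,4)N 2/3 ✓
(1,5)N 3/3 ✓
(1,6)N 1/2 ✗
(2,1)N 0/1 ✗
(2,3)S 1/2 ✗
(2,4)S 2/4 ✗
(2,5)N 1/3 ✗
(2,6)S 1/3 ✗
(3,2)N 0/0 ✓
(3,4)S 1/1 ✓
(3,6)S 2/2 ✓
(4,1)N 0/1 ✗
(4,3)S 0/1 ✗
(4,5)N 0/2 ✗
(4,6)S 1/3 ✗
(5,1)S 1/3 ✗
(5,2)N 2/3 ✓
(5,3)N 3/4 ✓
(5,4)N 1/3 ✗
(5,5)S 0/4 ✗
(5,6)N 1/3 ✗
(6,1)S 1/2 ✗
(6,2)N 2/4 ✗
(6,3)N 2/4 ✗
(6,4)S 0/4 ✗
(6,5)N 2/4 ✗
(6,6)N 3/3 ✓
(7,2)S 1/2 ✗
(7,3)S 1/3 ✗
(7,4)N 1/3 ✗
(7,5)N 3/3 ✓
(7,6)N 2/2 ✓
Unsatisfied: (1,1), (1,2), (1,6), (2,1), (2,3), (2,4), (2,5), (2,6), (4,1), (4,3), (4,5), (4,6), (5,1), (5,4), (5,5), (5,6), (6,1), (6,2), (6,3), (6,4), (6,5), (7,2), (7,3), (7,4) — 24 in total.

24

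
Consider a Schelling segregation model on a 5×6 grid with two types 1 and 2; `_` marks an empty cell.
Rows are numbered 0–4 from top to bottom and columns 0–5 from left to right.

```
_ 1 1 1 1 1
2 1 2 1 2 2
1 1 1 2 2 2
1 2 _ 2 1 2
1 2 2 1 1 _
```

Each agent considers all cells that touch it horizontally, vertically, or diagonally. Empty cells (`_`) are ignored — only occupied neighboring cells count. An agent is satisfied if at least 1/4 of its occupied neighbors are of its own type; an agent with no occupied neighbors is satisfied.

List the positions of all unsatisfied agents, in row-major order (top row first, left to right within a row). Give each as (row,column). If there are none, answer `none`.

(1,0), (1,2)

Row 0: (0,1)1 2/4 satisfied · (0,2)1 4/5 satisfied · (0,3)1 3/5 satisfied · (0,4)1 3/5 satisfied · (0,5)1 1/3 satisfied
Row 1: (1,0)2 0/4 not · (1,1)1 5/7 satisfied · (1,2)2 1/8 not · (1,3)1 4/8 satisfied · (1,4)2 4/8 satisfied · (1,5)2 3/5 satisfied
Row 2: (2,0)1 3/5 satisfied · (2,1)1 4/7 satisfied · (2,2)1 3/7 satisfied · (2,3)2 4/7 satisfied · (2,4)2 6/8 satisfied · (2,5)2 4/5 satisfied
Row 3: (3,0)1 3/5 satisfied · (3,1)2 2/7 satisfied · (3,3)2 3/7 satisfied · (3,4)1 2/7 satisfied · (3,5)2 2/4 satisfied
Row 4: (4,0)1 1/3 satisfied · (4,1)2 2/4 satisfied · (4,2)2 3/4 satisfied · (4,3)1 2/4 satisfied · (4,4)1 2/4 satisfied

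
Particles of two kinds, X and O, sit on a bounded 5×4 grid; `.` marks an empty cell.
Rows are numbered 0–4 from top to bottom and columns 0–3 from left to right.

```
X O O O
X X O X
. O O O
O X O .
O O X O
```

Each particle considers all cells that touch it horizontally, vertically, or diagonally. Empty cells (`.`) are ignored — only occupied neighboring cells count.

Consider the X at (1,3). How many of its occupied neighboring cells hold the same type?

Occupied neighbors of (1,3): (0,2)=O, (0,3)=O, (1,2)=O, (2,2)=O, (2,3)=O.
Same type (X): 0 of 5.

0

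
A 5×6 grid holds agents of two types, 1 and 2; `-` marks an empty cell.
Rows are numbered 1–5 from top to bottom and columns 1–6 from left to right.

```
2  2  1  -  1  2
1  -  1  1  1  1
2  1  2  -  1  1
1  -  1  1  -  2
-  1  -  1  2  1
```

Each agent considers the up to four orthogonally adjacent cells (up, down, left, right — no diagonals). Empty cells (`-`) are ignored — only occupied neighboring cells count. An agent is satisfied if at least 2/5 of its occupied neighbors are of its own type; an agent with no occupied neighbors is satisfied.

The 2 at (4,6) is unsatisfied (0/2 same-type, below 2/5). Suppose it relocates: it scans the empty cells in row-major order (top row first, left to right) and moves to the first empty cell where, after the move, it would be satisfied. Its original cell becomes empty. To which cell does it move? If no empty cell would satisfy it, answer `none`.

none

Vacating (4,6). Empty cells in order:
  (1,4): 0/3 same-type → still unsatisfied.
  (2,2): 1/4 same-type → still unsatisfied.
  (3,4): 1/4 same-type → still unsatisfied.
  (4,2): 0/4 same-type → still unsatisfied.
  (4,5): 1/3 same-type → still unsatisfied.
  (5,1): 0/2 same-type → still unsatisfied.
  (5,3): 0/3 same-type → still unsatisfied.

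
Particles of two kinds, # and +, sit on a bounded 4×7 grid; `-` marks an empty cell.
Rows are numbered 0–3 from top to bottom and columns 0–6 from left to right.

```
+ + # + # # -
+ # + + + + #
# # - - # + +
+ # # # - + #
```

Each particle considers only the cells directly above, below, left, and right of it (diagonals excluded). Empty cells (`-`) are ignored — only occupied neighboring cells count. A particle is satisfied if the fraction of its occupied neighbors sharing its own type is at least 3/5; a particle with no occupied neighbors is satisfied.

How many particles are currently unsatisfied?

Row 0: (0,0)+ 2/2 satisfied · (0,1)+ 1/3 not · (0,2)# 0/3 not · (0,3)+ 1/3 not · (0,4)# 1/3 not · (0,5)# 1/2 not
Row 1: (1,0)+ 1/3 not · (1,1)# 1/4 not · (1,2)+ 1/3 not · (1,3)+ 3/3 satisfied · (1,4)+ 2/4 not · (1,5)+ 2/4 not · (1,6)# 0/2 not
Row 2: (2,0)# 1/3 not · (2,1)# 3/3 satisfied · (2,4)# 0/2 not · (2,5)+ 3/4 satisfied · (2,6)+ 1/3 not
Row 3: (3,0)+ 0/2 not · (3,1)# 2/3 satisfied · (3,2)# 2/2 satisfied · (3,3)# 1/1 satisfied · (3,5)+ 1/2 not · (3,6)# 0/2 not
Unsatisfied: (0,1), (0,2), (0,3), (0,4), (0,5), (1,0), (1,1), (1,2), (1,4), (1,5), (1,6), (2,0), (2,4), (2,6), (3,0), (3,5), (3,6) — 17 in total.

17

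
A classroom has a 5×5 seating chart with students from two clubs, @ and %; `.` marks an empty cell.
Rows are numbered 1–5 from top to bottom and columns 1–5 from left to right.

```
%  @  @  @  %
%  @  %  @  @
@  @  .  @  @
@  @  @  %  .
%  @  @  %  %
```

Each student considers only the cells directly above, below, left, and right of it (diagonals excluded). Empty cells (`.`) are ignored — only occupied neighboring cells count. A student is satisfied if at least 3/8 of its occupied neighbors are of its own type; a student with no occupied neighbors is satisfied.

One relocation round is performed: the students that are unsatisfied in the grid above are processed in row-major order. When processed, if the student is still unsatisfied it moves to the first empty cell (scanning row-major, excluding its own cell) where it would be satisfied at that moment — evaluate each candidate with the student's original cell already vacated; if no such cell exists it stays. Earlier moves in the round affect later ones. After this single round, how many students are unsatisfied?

Initially unsatisfied (in order): (1,5), (2,1), (2,3), (4,4), (5,1).
  (1,5) → (4,5).
  (2,1): no empty cell satisfies it; stays.
  (2,3): no empty cell satisfies it; stays.
  (4,4): now satisfied by earlier moves; stays.
  (5,1): no empty cell satisfies it; stays.
Resulting grid:
% @ @ @ .
% @ % @ @
@ @ . @ @
@ @ @ % %
% @ @ % %
Unsatisfied now: (2,1), (2,3), (5,1).

3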